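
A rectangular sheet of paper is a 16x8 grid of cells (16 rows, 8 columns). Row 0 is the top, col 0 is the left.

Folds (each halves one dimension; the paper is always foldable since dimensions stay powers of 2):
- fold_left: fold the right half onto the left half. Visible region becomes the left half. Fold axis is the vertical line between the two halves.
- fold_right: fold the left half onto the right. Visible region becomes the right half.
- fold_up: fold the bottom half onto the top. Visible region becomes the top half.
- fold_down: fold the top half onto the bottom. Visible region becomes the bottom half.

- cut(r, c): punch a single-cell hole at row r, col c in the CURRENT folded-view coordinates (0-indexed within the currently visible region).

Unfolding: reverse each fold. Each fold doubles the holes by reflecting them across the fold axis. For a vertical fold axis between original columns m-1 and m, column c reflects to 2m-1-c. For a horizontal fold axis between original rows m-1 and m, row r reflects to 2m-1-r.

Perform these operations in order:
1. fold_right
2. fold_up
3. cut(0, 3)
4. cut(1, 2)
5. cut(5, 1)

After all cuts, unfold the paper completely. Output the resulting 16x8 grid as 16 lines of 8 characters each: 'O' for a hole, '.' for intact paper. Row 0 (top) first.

Answer: O......O
.O....O.
........
........
........
..O..O..
........
........
........
........
..O..O..
........
........
........
.O....O.
O......O

Derivation:
Op 1 fold_right: fold axis v@4; visible region now rows[0,16) x cols[4,8) = 16x4
Op 2 fold_up: fold axis h@8; visible region now rows[0,8) x cols[4,8) = 8x4
Op 3 cut(0, 3): punch at orig (0,7); cuts so far [(0, 7)]; region rows[0,8) x cols[4,8) = 8x4
Op 4 cut(1, 2): punch at orig (1,6); cuts so far [(0, 7), (1, 6)]; region rows[0,8) x cols[4,8) = 8x4
Op 5 cut(5, 1): punch at orig (5,5); cuts so far [(0, 7), (1, 6), (5, 5)]; region rows[0,8) x cols[4,8) = 8x4
Unfold 1 (reflect across h@8): 6 holes -> [(0, 7), (1, 6), (5, 5), (10, 5), (14, 6), (15, 7)]
Unfold 2 (reflect across v@4): 12 holes -> [(0, 0), (0, 7), (1, 1), (1, 6), (5, 2), (5, 5), (10, 2), (10, 5), (14, 1), (14, 6), (15, 0), (15, 7)]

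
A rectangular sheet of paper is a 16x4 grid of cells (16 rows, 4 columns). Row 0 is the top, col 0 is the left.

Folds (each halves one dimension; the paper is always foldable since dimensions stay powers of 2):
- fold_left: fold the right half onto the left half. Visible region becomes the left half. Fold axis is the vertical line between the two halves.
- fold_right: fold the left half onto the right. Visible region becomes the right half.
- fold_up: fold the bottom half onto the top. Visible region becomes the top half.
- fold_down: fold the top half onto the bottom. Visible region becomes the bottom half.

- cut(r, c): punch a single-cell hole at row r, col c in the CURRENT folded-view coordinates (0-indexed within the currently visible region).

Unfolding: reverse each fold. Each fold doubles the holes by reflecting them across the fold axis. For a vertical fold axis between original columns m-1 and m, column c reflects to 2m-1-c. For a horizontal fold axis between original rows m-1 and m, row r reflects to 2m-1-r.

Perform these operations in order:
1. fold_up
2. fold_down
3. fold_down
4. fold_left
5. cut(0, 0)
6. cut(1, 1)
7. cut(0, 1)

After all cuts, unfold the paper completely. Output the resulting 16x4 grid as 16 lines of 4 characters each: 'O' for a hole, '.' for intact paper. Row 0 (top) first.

Answer: .OO.
OOOO
OOOO
.OO.
.OO.
OOOO
OOOO
.OO.
.OO.
OOOO
OOOO
.OO.
.OO.
OOOO
OOOO
.OO.

Derivation:
Op 1 fold_up: fold axis h@8; visible region now rows[0,8) x cols[0,4) = 8x4
Op 2 fold_down: fold axis h@4; visible region now rows[4,8) x cols[0,4) = 4x4
Op 3 fold_down: fold axis h@6; visible region now rows[6,8) x cols[0,4) = 2x4
Op 4 fold_left: fold axis v@2; visible region now rows[6,8) x cols[0,2) = 2x2
Op 5 cut(0, 0): punch at orig (6,0); cuts so far [(6, 0)]; region rows[6,8) x cols[0,2) = 2x2
Op 6 cut(1, 1): punch at orig (7,1); cuts so far [(6, 0), (7, 1)]; region rows[6,8) x cols[0,2) = 2x2
Op 7 cut(0, 1): punch at orig (6,1); cuts so far [(6, 0), (6, 1), (7, 1)]; region rows[6,8) x cols[0,2) = 2x2
Unfold 1 (reflect across v@2): 6 holes -> [(6, 0), (6, 1), (6, 2), (6, 3), (7, 1), (7, 2)]
Unfold 2 (reflect across h@6): 12 holes -> [(4, 1), (4, 2), (5, 0), (5, 1), (5, 2), (5, 3), (6, 0), (6, 1), (6, 2), (6, 3), (7, 1), (7, 2)]
Unfold 3 (reflect across h@4): 24 holes -> [(0, 1), (0, 2), (1, 0), (1, 1), (1, 2), (1, 3), (2, 0), (2, 1), (2, 2), (2, 3), (3, 1), (3, 2), (4, 1), (4, 2), (5, 0), (5, 1), (5, 2), (5, 3), (6, 0), (6, 1), (6, 2), (6, 3), (7, 1), (7, 2)]
Unfold 4 (reflect across h@8): 48 holes -> [(0, 1), (0, 2), (1, 0), (1, 1), (1, 2), (1, 3), (2, 0), (2, 1), (2, 2), (2, 3), (3, 1), (3, 2), (4, 1), (4, 2), (5, 0), (5, 1), (5, 2), (5, 3), (6, 0), (6, 1), (6, 2), (6, 3), (7, 1), (7, 2), (8, 1), (8, 2), (9, 0), (9, 1), (9, 2), (9, 3), (10, 0), (10, 1), (10, 2), (10, 3), (11, 1), (11, 2), (12, 1), (12, 2), (13, 0), (13, 1), (13, 2), (13, 3), (14, 0), (14, 1), (14, 2), (14, 3), (15, 1), (15, 2)]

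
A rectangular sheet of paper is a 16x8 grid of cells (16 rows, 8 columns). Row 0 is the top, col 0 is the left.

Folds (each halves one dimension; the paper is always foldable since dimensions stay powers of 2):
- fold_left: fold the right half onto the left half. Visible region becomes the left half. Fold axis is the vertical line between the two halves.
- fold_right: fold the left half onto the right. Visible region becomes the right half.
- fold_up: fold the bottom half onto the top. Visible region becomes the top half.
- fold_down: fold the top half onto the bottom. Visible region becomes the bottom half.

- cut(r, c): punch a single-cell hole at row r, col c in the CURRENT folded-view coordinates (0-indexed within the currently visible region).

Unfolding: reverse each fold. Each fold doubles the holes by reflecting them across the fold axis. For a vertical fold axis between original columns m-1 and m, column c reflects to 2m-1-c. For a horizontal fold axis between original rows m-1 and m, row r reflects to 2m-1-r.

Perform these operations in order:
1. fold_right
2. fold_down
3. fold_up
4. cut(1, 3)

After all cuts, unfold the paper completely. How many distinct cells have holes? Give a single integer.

Answer: 8

Derivation:
Op 1 fold_right: fold axis v@4; visible region now rows[0,16) x cols[4,8) = 16x4
Op 2 fold_down: fold axis h@8; visible region now rows[8,16) x cols[4,8) = 8x4
Op 3 fold_up: fold axis h@12; visible region now rows[8,12) x cols[4,8) = 4x4
Op 4 cut(1, 3): punch at orig (9,7); cuts so far [(9, 7)]; region rows[8,12) x cols[4,8) = 4x4
Unfold 1 (reflect across h@12): 2 holes -> [(9, 7), (14, 7)]
Unfold 2 (reflect across h@8): 4 holes -> [(1, 7), (6, 7), (9, 7), (14, 7)]
Unfold 3 (reflect across v@4): 8 holes -> [(1, 0), (1, 7), (6, 0), (6, 7), (9, 0), (9, 7), (14, 0), (14, 7)]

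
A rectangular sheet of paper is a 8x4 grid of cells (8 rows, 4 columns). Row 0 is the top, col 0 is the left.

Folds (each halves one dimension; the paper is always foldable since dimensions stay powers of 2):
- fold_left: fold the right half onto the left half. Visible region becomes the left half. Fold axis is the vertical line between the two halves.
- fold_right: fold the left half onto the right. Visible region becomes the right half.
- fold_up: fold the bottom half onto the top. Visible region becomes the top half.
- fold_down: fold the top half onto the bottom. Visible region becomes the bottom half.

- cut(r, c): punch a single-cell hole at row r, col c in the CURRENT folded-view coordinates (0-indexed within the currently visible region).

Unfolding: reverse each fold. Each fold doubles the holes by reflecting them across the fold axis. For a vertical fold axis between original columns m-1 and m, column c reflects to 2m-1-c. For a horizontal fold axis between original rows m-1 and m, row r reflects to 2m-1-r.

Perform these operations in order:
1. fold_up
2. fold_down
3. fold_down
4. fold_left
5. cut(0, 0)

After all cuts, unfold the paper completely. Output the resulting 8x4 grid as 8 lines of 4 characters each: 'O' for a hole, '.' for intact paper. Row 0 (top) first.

Op 1 fold_up: fold axis h@4; visible region now rows[0,4) x cols[0,4) = 4x4
Op 2 fold_down: fold axis h@2; visible region now rows[2,4) x cols[0,4) = 2x4
Op 3 fold_down: fold axis h@3; visible region now rows[3,4) x cols[0,4) = 1x4
Op 4 fold_left: fold axis v@2; visible region now rows[3,4) x cols[0,2) = 1x2
Op 5 cut(0, 0): punch at orig (3,0); cuts so far [(3, 0)]; region rows[3,4) x cols[0,2) = 1x2
Unfold 1 (reflect across v@2): 2 holes -> [(3, 0), (3, 3)]
Unfold 2 (reflect across h@3): 4 holes -> [(2, 0), (2, 3), (3, 0), (3, 3)]
Unfold 3 (reflect across h@2): 8 holes -> [(0, 0), (0, 3), (1, 0), (1, 3), (2, 0), (2, 3), (3, 0), (3, 3)]
Unfold 4 (reflect across h@4): 16 holes -> [(0, 0), (0, 3), (1, 0), (1, 3), (2, 0), (2, 3), (3, 0), (3, 3), (4, 0), (4, 3), (5, 0), (5, 3), (6, 0), (6, 3), (7, 0), (7, 3)]

Answer: O..O
O..O
O..O
O..O
O..O
O..O
O..O
O..O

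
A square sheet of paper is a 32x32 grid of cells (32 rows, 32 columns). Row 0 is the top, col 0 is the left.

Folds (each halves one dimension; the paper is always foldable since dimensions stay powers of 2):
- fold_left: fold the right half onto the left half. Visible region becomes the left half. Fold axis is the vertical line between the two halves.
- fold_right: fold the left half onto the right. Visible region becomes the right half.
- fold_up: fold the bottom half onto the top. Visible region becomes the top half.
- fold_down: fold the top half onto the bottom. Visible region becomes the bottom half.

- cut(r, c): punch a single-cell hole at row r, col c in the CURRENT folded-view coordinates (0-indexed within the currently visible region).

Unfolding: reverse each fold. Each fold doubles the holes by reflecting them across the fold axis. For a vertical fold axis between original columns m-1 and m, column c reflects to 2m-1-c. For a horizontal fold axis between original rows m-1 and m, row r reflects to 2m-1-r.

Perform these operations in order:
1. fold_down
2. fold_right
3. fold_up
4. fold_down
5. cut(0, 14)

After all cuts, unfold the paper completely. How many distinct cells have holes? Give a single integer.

Op 1 fold_down: fold axis h@16; visible region now rows[16,32) x cols[0,32) = 16x32
Op 2 fold_right: fold axis v@16; visible region now rows[16,32) x cols[16,32) = 16x16
Op 3 fold_up: fold axis h@24; visible region now rows[16,24) x cols[16,32) = 8x16
Op 4 fold_down: fold axis h@20; visible region now rows[20,24) x cols[16,32) = 4x16
Op 5 cut(0, 14): punch at orig (20,30); cuts so far [(20, 30)]; region rows[20,24) x cols[16,32) = 4x16
Unfold 1 (reflect across h@20): 2 holes -> [(19, 30), (20, 30)]
Unfold 2 (reflect across h@24): 4 holes -> [(19, 30), (20, 30), (27, 30), (28, 30)]
Unfold 3 (reflect across v@16): 8 holes -> [(19, 1), (19, 30), (20, 1), (20, 30), (27, 1), (27, 30), (28, 1), (28, 30)]
Unfold 4 (reflect across h@16): 16 holes -> [(3, 1), (3, 30), (4, 1), (4, 30), (11, 1), (11, 30), (12, 1), (12, 30), (19, 1), (19, 30), (20, 1), (20, 30), (27, 1), (27, 30), (28, 1), (28, 30)]

Answer: 16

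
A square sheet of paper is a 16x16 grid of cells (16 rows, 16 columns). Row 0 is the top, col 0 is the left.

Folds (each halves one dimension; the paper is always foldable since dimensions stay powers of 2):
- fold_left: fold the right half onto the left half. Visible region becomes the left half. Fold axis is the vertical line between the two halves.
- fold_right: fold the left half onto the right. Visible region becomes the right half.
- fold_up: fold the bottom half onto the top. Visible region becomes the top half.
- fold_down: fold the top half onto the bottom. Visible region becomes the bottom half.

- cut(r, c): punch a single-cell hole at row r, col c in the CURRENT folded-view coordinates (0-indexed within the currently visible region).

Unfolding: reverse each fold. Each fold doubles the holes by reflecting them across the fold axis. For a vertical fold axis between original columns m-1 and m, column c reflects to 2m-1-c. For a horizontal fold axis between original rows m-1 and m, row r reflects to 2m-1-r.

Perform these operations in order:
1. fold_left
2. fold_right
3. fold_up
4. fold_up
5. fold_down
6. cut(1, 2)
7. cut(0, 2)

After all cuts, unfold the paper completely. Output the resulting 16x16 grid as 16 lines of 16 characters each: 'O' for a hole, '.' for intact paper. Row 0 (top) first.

Answer: .O....O..O....O.
.O....O..O....O.
.O....O..O....O.
.O....O..O....O.
.O....O..O....O.
.O....O..O....O.
.O....O..O....O.
.O....O..O....O.
.O....O..O....O.
.O....O..O....O.
.O....O..O....O.
.O....O..O....O.
.O....O..O....O.
.O....O..O....O.
.O....O..O....O.
.O....O..O....O.

Derivation:
Op 1 fold_left: fold axis v@8; visible region now rows[0,16) x cols[0,8) = 16x8
Op 2 fold_right: fold axis v@4; visible region now rows[0,16) x cols[4,8) = 16x4
Op 3 fold_up: fold axis h@8; visible region now rows[0,8) x cols[4,8) = 8x4
Op 4 fold_up: fold axis h@4; visible region now rows[0,4) x cols[4,8) = 4x4
Op 5 fold_down: fold axis h@2; visible region now rows[2,4) x cols[4,8) = 2x4
Op 6 cut(1, 2): punch at orig (3,6); cuts so far [(3, 6)]; region rows[2,4) x cols[4,8) = 2x4
Op 7 cut(0, 2): punch at orig (2,6); cuts so far [(2, 6), (3, 6)]; region rows[2,4) x cols[4,8) = 2x4
Unfold 1 (reflect across h@2): 4 holes -> [(0, 6), (1, 6), (2, 6), (3, 6)]
Unfold 2 (reflect across h@4): 8 holes -> [(0, 6), (1, 6), (2, 6), (3, 6), (4, 6), (5, 6), (6, 6), (7, 6)]
Unfold 3 (reflect across h@8): 16 holes -> [(0, 6), (1, 6), (2, 6), (3, 6), (4, 6), (5, 6), (6, 6), (7, 6), (8, 6), (9, 6), (10, 6), (11, 6), (12, 6), (13, 6), (14, 6), (15, 6)]
Unfold 4 (reflect across v@4): 32 holes -> [(0, 1), (0, 6), (1, 1), (1, 6), (2, 1), (2, 6), (3, 1), (3, 6), (4, 1), (4, 6), (5, 1), (5, 6), (6, 1), (6, 6), (7, 1), (7, 6), (8, 1), (8, 6), (9, 1), (9, 6), (10, 1), (10, 6), (11, 1), (11, 6), (12, 1), (12, 6), (13, 1), (13, 6), (14, 1), (14, 6), (15, 1), (15, 6)]
Unfold 5 (reflect across v@8): 64 holes -> [(0, 1), (0, 6), (0, 9), (0, 14), (1, 1), (1, 6), (1, 9), (1, 14), (2, 1), (2, 6), (2, 9), (2, 14), (3, 1), (3, 6), (3, 9), (3, 14), (4, 1), (4, 6), (4, 9), (4, 14), (5, 1), (5, 6), (5, 9), (5, 14), (6, 1), (6, 6), (6, 9), (6, 14), (7, 1), (7, 6), (7, 9), (7, 14), (8, 1), (8, 6), (8, 9), (8, 14), (9, 1), (9, 6), (9, 9), (9, 14), (10, 1), (10, 6), (10, 9), (10, 14), (11, 1), (11, 6), (11, 9), (11, 14), (12, 1), (12, 6), (12, 9), (12, 14), (13, 1), (13, 6), (13, 9), (13, 14), (14, 1), (14, 6), (14, 9), (14, 14), (15, 1), (15, 6), (15, 9), (15, 14)]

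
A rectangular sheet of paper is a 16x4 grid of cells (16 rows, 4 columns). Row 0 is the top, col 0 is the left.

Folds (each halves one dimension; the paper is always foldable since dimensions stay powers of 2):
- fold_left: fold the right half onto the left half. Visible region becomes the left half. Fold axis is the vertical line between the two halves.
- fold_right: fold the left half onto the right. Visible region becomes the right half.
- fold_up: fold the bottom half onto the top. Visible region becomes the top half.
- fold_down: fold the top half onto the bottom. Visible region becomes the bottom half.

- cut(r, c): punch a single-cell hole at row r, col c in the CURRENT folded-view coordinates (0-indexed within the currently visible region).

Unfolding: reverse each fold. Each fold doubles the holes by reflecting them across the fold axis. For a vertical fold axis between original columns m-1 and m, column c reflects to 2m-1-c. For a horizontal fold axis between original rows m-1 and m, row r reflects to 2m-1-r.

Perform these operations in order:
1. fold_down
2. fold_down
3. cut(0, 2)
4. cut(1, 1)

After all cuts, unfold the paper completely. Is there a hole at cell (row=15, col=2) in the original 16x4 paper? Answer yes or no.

Answer: no

Derivation:
Op 1 fold_down: fold axis h@8; visible region now rows[8,16) x cols[0,4) = 8x4
Op 2 fold_down: fold axis h@12; visible region now rows[12,16) x cols[0,4) = 4x4
Op 3 cut(0, 2): punch at orig (12,2); cuts so far [(12, 2)]; region rows[12,16) x cols[0,4) = 4x4
Op 4 cut(1, 1): punch at orig (13,1); cuts so far [(12, 2), (13, 1)]; region rows[12,16) x cols[0,4) = 4x4
Unfold 1 (reflect across h@12): 4 holes -> [(10, 1), (11, 2), (12, 2), (13, 1)]
Unfold 2 (reflect across h@8): 8 holes -> [(2, 1), (3, 2), (4, 2), (5, 1), (10, 1), (11, 2), (12, 2), (13, 1)]
Holes: [(2, 1), (3, 2), (4, 2), (5, 1), (10, 1), (11, 2), (12, 2), (13, 1)]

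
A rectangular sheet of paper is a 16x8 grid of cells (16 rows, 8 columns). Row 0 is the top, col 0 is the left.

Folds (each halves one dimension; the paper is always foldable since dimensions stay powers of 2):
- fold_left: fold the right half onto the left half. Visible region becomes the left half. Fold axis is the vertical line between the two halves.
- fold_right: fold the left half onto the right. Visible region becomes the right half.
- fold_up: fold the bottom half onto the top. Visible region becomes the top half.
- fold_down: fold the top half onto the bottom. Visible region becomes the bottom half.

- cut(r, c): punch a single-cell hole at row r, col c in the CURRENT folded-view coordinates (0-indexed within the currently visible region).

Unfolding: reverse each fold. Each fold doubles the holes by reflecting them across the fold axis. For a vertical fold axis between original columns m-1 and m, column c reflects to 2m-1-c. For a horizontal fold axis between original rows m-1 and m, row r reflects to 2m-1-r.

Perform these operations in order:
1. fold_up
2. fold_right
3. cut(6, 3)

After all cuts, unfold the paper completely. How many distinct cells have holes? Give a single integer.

Answer: 4

Derivation:
Op 1 fold_up: fold axis h@8; visible region now rows[0,8) x cols[0,8) = 8x8
Op 2 fold_right: fold axis v@4; visible region now rows[0,8) x cols[4,8) = 8x4
Op 3 cut(6, 3): punch at orig (6,7); cuts so far [(6, 7)]; region rows[0,8) x cols[4,8) = 8x4
Unfold 1 (reflect across v@4): 2 holes -> [(6, 0), (6, 7)]
Unfold 2 (reflect across h@8): 4 holes -> [(6, 0), (6, 7), (9, 0), (9, 7)]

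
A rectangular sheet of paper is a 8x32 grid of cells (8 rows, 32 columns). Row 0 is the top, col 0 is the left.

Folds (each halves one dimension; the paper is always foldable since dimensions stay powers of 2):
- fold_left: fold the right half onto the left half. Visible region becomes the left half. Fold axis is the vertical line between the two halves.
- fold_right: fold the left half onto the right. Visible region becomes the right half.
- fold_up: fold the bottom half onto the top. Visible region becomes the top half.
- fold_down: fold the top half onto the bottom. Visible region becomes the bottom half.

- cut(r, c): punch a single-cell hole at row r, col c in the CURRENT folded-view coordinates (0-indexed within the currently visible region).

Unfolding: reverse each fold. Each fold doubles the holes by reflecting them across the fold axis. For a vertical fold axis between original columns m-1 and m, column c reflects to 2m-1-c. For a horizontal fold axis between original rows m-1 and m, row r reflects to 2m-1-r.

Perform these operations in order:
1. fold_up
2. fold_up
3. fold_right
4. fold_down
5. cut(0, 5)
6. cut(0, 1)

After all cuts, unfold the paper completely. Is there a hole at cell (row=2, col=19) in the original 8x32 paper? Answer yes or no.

Answer: no

Derivation:
Op 1 fold_up: fold axis h@4; visible region now rows[0,4) x cols[0,32) = 4x32
Op 2 fold_up: fold axis h@2; visible region now rows[0,2) x cols[0,32) = 2x32
Op 3 fold_right: fold axis v@16; visible region now rows[0,2) x cols[16,32) = 2x16
Op 4 fold_down: fold axis h@1; visible region now rows[1,2) x cols[16,32) = 1x16
Op 5 cut(0, 5): punch at orig (1,21); cuts so far [(1, 21)]; region rows[1,2) x cols[16,32) = 1x16
Op 6 cut(0, 1): punch at orig (1,17); cuts so far [(1, 17), (1, 21)]; region rows[1,2) x cols[16,32) = 1x16
Unfold 1 (reflect across h@1): 4 holes -> [(0, 17), (0, 21), (1, 17), (1, 21)]
Unfold 2 (reflect across v@16): 8 holes -> [(0, 10), (0, 14), (0, 17), (0, 21), (1, 10), (1, 14), (1, 17), (1, 21)]
Unfold 3 (reflect across h@2): 16 holes -> [(0, 10), (0, 14), (0, 17), (0, 21), (1, 10), (1, 14), (1, 17), (1, 21), (2, 10), (2, 14), (2, 17), (2, 21), (3, 10), (3, 14), (3, 17), (3, 21)]
Unfold 4 (reflect across h@4): 32 holes -> [(0, 10), (0, 14), (0, 17), (0, 21), (1, 10), (1, 14), (1, 17), (1, 21), (2, 10), (2, 14), (2, 17), (2, 21), (3, 10), (3, 14), (3, 17), (3, 21), (4, 10), (4, 14), (4, 17), (4, 21), (5, 10), (5, 14), (5, 17), (5, 21), (6, 10), (6, 14), (6, 17), (6, 21), (7, 10), (7, 14), (7, 17), (7, 21)]
Holes: [(0, 10), (0, 14), (0, 17), (0, 21), (1, 10), (1, 14), (1, 17), (1, 21), (2, 10), (2, 14), (2, 17), (2, 21), (3, 10), (3, 14), (3, 17), (3, 21), (4, 10), (4, 14), (4, 17), (4, 21), (5, 10), (5, 14), (5, 17), (5, 21), (6, 10), (6, 14), (6, 17), (6, 21), (7, 10), (7, 14), (7, 17), (7, 21)]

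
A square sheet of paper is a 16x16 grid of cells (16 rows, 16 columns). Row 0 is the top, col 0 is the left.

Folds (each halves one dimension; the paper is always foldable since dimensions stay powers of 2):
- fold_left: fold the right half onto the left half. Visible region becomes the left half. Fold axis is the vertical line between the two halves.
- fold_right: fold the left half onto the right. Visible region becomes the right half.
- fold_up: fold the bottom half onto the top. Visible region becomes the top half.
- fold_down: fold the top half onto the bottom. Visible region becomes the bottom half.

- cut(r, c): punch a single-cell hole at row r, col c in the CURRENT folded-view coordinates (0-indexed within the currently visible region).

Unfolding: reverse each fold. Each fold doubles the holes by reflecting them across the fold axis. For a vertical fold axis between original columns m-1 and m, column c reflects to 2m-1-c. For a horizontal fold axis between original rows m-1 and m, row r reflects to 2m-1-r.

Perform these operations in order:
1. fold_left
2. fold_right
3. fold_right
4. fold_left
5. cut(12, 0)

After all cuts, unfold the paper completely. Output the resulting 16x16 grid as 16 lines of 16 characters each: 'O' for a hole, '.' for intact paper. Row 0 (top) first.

Answer: ................
................
................
................
................
................
................
................
................
................
................
................
OOOOOOOOOOOOOOOO
................
................
................

Derivation:
Op 1 fold_left: fold axis v@8; visible region now rows[0,16) x cols[0,8) = 16x8
Op 2 fold_right: fold axis v@4; visible region now rows[0,16) x cols[4,8) = 16x4
Op 3 fold_right: fold axis v@6; visible region now rows[0,16) x cols[6,8) = 16x2
Op 4 fold_left: fold axis v@7; visible region now rows[0,16) x cols[6,7) = 16x1
Op 5 cut(12, 0): punch at orig (12,6); cuts so far [(12, 6)]; region rows[0,16) x cols[6,7) = 16x1
Unfold 1 (reflect across v@7): 2 holes -> [(12, 6), (12, 7)]
Unfold 2 (reflect across v@6): 4 holes -> [(12, 4), (12, 5), (12, 6), (12, 7)]
Unfold 3 (reflect across v@4): 8 holes -> [(12, 0), (12, 1), (12, 2), (12, 3), (12, 4), (12, 5), (12, 6), (12, 7)]
Unfold 4 (reflect across v@8): 16 holes -> [(12, 0), (12, 1), (12, 2), (12, 3), (12, 4), (12, 5), (12, 6), (12, 7), (12, 8), (12, 9), (12, 10), (12, 11), (12, 12), (12, 13), (12, 14), (12, 15)]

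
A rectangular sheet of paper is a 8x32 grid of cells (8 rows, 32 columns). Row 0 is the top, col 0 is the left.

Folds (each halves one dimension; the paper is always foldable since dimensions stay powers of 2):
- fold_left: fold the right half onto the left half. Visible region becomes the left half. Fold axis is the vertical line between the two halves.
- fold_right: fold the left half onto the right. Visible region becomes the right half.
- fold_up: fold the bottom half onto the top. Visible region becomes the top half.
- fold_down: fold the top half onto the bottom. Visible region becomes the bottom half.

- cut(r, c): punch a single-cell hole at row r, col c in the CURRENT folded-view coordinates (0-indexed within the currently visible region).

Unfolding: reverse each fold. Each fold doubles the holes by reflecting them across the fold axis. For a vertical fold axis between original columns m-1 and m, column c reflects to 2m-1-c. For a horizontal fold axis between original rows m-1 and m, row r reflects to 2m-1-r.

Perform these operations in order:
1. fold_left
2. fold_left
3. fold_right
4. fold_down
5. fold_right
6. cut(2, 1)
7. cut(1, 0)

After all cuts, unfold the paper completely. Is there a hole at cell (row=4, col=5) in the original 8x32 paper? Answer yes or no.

Answer: no

Derivation:
Op 1 fold_left: fold axis v@16; visible region now rows[0,8) x cols[0,16) = 8x16
Op 2 fold_left: fold axis v@8; visible region now rows[0,8) x cols[0,8) = 8x8
Op 3 fold_right: fold axis v@4; visible region now rows[0,8) x cols[4,8) = 8x4
Op 4 fold_down: fold axis h@4; visible region now rows[4,8) x cols[4,8) = 4x4
Op 5 fold_right: fold axis v@6; visible region now rows[4,8) x cols[6,8) = 4x2
Op 6 cut(2, 1): punch at orig (6,7); cuts so far [(6, 7)]; region rows[4,8) x cols[6,8) = 4x2
Op 7 cut(1, 0): punch at orig (5,6); cuts so far [(5, 6), (6, 7)]; region rows[4,8) x cols[6,8) = 4x2
Unfold 1 (reflect across v@6): 4 holes -> [(5, 5), (5, 6), (6, 4), (6, 7)]
Unfold 2 (reflect across h@4): 8 holes -> [(1, 4), (1, 7), (2, 5), (2, 6), (5, 5), (5, 6), (6, 4), (6, 7)]
Unfold 3 (reflect across v@4): 16 holes -> [(1, 0), (1, 3), (1, 4), (1, 7), (2, 1), (2, 2), (2, 5), (2, 6), (5, 1), (5, 2), (5, 5), (5, 6), (6, 0), (6, 3), (6, 4), (6, 7)]
Unfold 4 (reflect across v@8): 32 holes -> [(1, 0), (1, 3), (1, 4), (1, 7), (1, 8), (1, 11), (1, 12), (1, 15), (2, 1), (2, 2), (2, 5), (2, 6), (2, 9), (2, 10), (2, 13), (2, 14), (5, 1), (5, 2), (5, 5), (5, 6), (5, 9), (5, 10), (5, 13), (5, 14), (6, 0), (6, 3), (6, 4), (6, 7), (6, 8), (6, 11), (6, 12), (6, 15)]
Unfold 5 (reflect across v@16): 64 holes -> [(1, 0), (1, 3), (1, 4), (1, 7), (1, 8), (1, 11), (1, 12), (1, 15), (1, 16), (1, 19), (1, 20), (1, 23), (1, 24), (1, 27), (1, 28), (1, 31), (2, 1), (2, 2), (2, 5), (2, 6), (2, 9), (2, 10), (2, 13), (2, 14), (2, 17), (2, 18), (2, 21), (2, 22), (2, 25), (2, 26), (2, 29), (2, 30), (5, 1), (5, 2), (5, 5), (5, 6), (5, 9), (5, 10), (5, 13), (5, 14), (5, 17), (5, 18), (5, 21), (5, 22), (5, 25), (5, 26), (5, 29), (5, 30), (6, 0), (6, 3), (6, 4), (6, 7), (6, 8), (6, 11), (6, 12), (6, 15), (6, 16), (6, 19), (6, 20), (6, 23), (6, 24), (6, 27), (6, 28), (6, 31)]
Holes: [(1, 0), (1, 3), (1, 4), (1, 7), (1, 8), (1, 11), (1, 12), (1, 15), (1, 16), (1, 19), (1, 20), (1, 23), (1, 24), (1, 27), (1, 28), (1, 31), (2, 1), (2, 2), (2, 5), (2, 6), (2, 9), (2, 10), (2, 13), (2, 14), (2, 17), (2, 18), (2, 21), (2, 22), (2, 25), (2, 26), (2, 29), (2, 30), (5, 1), (5, 2), (5, 5), (5, 6), (5, 9), (5, 10), (5, 13), (5, 14), (5, 17), (5, 18), (5, 21), (5, 22), (5, 25), (5, 26), (5, 29), (5, 30), (6, 0), (6, 3), (6, 4), (6, 7), (6, 8), (6, 11), (6, 12), (6, 15), (6, 16), (6, 19), (6, 20), (6, 23), (6, 24), (6, 27), (6, 28), (6, 31)]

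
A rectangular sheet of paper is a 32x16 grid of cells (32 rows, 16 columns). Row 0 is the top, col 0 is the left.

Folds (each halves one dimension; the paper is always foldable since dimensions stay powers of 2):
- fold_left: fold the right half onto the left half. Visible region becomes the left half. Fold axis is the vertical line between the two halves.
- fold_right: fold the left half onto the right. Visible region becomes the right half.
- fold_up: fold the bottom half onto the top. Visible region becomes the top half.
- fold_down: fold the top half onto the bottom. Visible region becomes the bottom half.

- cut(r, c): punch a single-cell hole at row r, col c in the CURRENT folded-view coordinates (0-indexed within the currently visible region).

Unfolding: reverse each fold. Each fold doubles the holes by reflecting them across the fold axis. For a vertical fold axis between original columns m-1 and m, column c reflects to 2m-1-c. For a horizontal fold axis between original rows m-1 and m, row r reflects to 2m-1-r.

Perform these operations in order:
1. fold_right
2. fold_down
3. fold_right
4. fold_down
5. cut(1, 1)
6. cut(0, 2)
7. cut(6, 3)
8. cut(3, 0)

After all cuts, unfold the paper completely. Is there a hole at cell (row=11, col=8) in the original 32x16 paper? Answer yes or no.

Answer: no

Derivation:
Op 1 fold_right: fold axis v@8; visible region now rows[0,32) x cols[8,16) = 32x8
Op 2 fold_down: fold axis h@16; visible region now rows[16,32) x cols[8,16) = 16x8
Op 3 fold_right: fold axis v@12; visible region now rows[16,32) x cols[12,16) = 16x4
Op 4 fold_down: fold axis h@24; visible region now rows[24,32) x cols[12,16) = 8x4
Op 5 cut(1, 1): punch at orig (25,13); cuts so far [(25, 13)]; region rows[24,32) x cols[12,16) = 8x4
Op 6 cut(0, 2): punch at orig (24,14); cuts so far [(24, 14), (25, 13)]; region rows[24,32) x cols[12,16) = 8x4
Op 7 cut(6, 3): punch at orig (30,15); cuts so far [(24, 14), (25, 13), (30, 15)]; region rows[24,32) x cols[12,16) = 8x4
Op 8 cut(3, 0): punch at orig (27,12); cuts so far [(24, 14), (25, 13), (27, 12), (30, 15)]; region rows[24,32) x cols[12,16) = 8x4
Unfold 1 (reflect across h@24): 8 holes -> [(17, 15), (20, 12), (22, 13), (23, 14), (24, 14), (25, 13), (27, 12), (30, 15)]
Unfold 2 (reflect across v@12): 16 holes -> [(17, 8), (17, 15), (20, 11), (20, 12), (22, 10), (22, 13), (23, 9), (23, 14), (24, 9), (24, 14), (25, 10), (25, 13), (27, 11), (27, 12), (30, 8), (30, 15)]
Unfold 3 (reflect across h@16): 32 holes -> [(1, 8), (1, 15), (4, 11), (4, 12), (6, 10), (6, 13), (7, 9), (7, 14), (8, 9), (8, 14), (9, 10), (9, 13), (11, 11), (11, 12), (14, 8), (14, 15), (17, 8), (17, 15), (20, 11), (20, 12), (22, 10), (22, 13), (23, 9), (23, 14), (24, 9), (24, 14), (25, 10), (25, 13), (27, 11), (27, 12), (30, 8), (30, 15)]
Unfold 4 (reflect across v@8): 64 holes -> [(1, 0), (1, 7), (1, 8), (1, 15), (4, 3), (4, 4), (4, 11), (4, 12), (6, 2), (6, 5), (6, 10), (6, 13), (7, 1), (7, 6), (7, 9), (7, 14), (8, 1), (8, 6), (8, 9), (8, 14), (9, 2), (9, 5), (9, 10), (9, 13), (11, 3), (11, 4), (11, 11), (11, 12), (14, 0), (14, 7), (14, 8), (14, 15), (17, 0), (17, 7), (17, 8), (17, 15), (20, 3), (20, 4), (20, 11), (20, 12), (22, 2), (22, 5), (22, 10), (22, 13), (23, 1), (23, 6), (23, 9), (23, 14), (24, 1), (24, 6), (24, 9), (24, 14), (25, 2), (25, 5), (25, 10), (25, 13), (27, 3), (27, 4), (27, 11), (27, 12), (30, 0), (30, 7), (30, 8), (30, 15)]
Holes: [(1, 0), (1, 7), (1, 8), (1, 15), (4, 3), (4, 4), (4, 11), (4, 12), (6, 2), (6, 5), (6, 10), (6, 13), (7, 1), (7, 6), (7, 9), (7, 14), (8, 1), (8, 6), (8, 9), (8, 14), (9, 2), (9, 5), (9, 10), (9, 13), (11, 3), (11, 4), (11, 11), (11, 12), (14, 0), (14, 7), (14, 8), (14, 15), (17, 0), (17, 7), (17, 8), (17, 15), (20, 3), (20, 4), (20, 11), (20, 12), (22, 2), (22, 5), (22, 10), (22, 13), (23, 1), (23, 6), (23, 9), (23, 14), (24, 1), (24, 6), (24, 9), (24, 14), (25, 2), (25, 5), (25, 10), (25, 13), (27, 3), (27, 4), (27, 11), (27, 12), (30, 0), (30, 7), (30, 8), (30, 15)]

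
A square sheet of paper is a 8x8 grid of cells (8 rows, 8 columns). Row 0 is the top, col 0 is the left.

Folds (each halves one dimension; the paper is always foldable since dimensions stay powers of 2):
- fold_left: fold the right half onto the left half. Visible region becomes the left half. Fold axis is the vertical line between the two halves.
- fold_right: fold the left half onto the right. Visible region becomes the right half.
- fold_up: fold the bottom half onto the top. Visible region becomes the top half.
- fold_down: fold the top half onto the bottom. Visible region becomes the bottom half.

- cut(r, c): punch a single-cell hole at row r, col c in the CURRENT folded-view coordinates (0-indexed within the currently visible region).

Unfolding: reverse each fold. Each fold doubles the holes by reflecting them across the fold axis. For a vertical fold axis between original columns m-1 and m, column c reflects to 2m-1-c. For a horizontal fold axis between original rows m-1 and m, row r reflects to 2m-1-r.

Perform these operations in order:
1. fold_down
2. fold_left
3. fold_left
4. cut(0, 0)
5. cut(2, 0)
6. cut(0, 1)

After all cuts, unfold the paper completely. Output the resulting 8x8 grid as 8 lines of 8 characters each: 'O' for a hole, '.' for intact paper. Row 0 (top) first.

Op 1 fold_down: fold axis h@4; visible region now rows[4,8) x cols[0,8) = 4x8
Op 2 fold_left: fold axis v@4; visible region now rows[4,8) x cols[0,4) = 4x4
Op 3 fold_left: fold axis v@2; visible region now rows[4,8) x cols[0,2) = 4x2
Op 4 cut(0, 0): punch at orig (4,0); cuts so far [(4, 0)]; region rows[4,8) x cols[0,2) = 4x2
Op 5 cut(2, 0): punch at orig (6,0); cuts so far [(4, 0), (6, 0)]; region rows[4,8) x cols[0,2) = 4x2
Op 6 cut(0, 1): punch at orig (4,1); cuts so far [(4, 0), (4, 1), (6, 0)]; region rows[4,8) x cols[0,2) = 4x2
Unfold 1 (reflect across v@2): 6 holes -> [(4, 0), (4, 1), (4, 2), (4, 3), (6, 0), (6, 3)]
Unfold 2 (reflect across v@4): 12 holes -> [(4, 0), (4, 1), (4, 2), (4, 3), (4, 4), (4, 5), (4, 6), (4, 7), (6, 0), (6, 3), (6, 4), (6, 7)]
Unfold 3 (reflect across h@4): 24 holes -> [(1, 0), (1, 3), (1, 4), (1, 7), (3, 0), (3, 1), (3, 2), (3, 3), (3, 4), (3, 5), (3, 6), (3, 7), (4, 0), (4, 1), (4, 2), (4, 3), (4, 4), (4, 5), (4, 6), (4, 7), (6, 0), (6, 3), (6, 4), (6, 7)]

Answer: ........
O..OO..O
........
OOOOOOOO
OOOOOOOO
........
O..OO..O
........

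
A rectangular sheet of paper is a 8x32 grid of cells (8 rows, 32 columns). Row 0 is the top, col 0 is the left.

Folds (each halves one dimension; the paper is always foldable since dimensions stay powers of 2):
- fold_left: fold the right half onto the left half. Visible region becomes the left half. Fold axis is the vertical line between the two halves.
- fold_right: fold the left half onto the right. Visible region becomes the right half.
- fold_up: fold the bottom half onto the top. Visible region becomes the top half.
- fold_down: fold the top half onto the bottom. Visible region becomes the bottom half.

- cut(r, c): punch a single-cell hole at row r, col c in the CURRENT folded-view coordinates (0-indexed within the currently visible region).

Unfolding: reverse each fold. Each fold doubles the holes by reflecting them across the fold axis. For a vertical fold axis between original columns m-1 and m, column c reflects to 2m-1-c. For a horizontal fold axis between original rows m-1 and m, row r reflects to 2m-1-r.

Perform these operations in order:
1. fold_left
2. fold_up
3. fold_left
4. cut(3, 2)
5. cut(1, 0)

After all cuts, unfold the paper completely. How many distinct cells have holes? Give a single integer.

Op 1 fold_left: fold axis v@16; visible region now rows[0,8) x cols[0,16) = 8x16
Op 2 fold_up: fold axis h@4; visible region now rows[0,4) x cols[0,16) = 4x16
Op 3 fold_left: fold axis v@8; visible region now rows[0,4) x cols[0,8) = 4x8
Op 4 cut(3, 2): punch at orig (3,2); cuts so far [(3, 2)]; region rows[0,4) x cols[0,8) = 4x8
Op 5 cut(1, 0): punch at orig (1,0); cuts so far [(1, 0), (3, 2)]; region rows[0,4) x cols[0,8) = 4x8
Unfold 1 (reflect across v@8): 4 holes -> [(1, 0), (1, 15), (3, 2), (3, 13)]
Unfold 2 (reflect across h@4): 8 holes -> [(1, 0), (1, 15), (3, 2), (3, 13), (4, 2), (4, 13), (6, 0), (6, 15)]
Unfold 3 (reflect across v@16): 16 holes -> [(1, 0), (1, 15), (1, 16), (1, 31), (3, 2), (3, 13), (3, 18), (3, 29), (4, 2), (4, 13), (4, 18), (4, 29), (6, 0), (6, 15), (6, 16), (6, 31)]

Answer: 16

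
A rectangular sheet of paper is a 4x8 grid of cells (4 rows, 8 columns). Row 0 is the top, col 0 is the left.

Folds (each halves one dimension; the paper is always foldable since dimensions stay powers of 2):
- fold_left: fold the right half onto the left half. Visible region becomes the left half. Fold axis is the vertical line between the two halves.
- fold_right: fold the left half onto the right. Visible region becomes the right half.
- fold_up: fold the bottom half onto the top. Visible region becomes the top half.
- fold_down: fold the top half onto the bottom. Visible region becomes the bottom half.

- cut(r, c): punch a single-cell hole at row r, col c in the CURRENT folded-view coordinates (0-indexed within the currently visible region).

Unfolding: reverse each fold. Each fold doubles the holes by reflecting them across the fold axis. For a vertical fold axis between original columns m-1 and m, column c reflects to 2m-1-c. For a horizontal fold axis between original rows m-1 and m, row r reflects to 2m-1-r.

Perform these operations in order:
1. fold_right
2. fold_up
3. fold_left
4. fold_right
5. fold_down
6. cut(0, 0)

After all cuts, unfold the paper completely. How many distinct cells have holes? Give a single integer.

Answer: 32

Derivation:
Op 1 fold_right: fold axis v@4; visible region now rows[0,4) x cols[4,8) = 4x4
Op 2 fold_up: fold axis h@2; visible region now rows[0,2) x cols[4,8) = 2x4
Op 3 fold_left: fold axis v@6; visible region now rows[0,2) x cols[4,6) = 2x2
Op 4 fold_right: fold axis v@5; visible region now rows[0,2) x cols[5,6) = 2x1
Op 5 fold_down: fold axis h@1; visible region now rows[1,2) x cols[5,6) = 1x1
Op 6 cut(0, 0): punch at orig (1,5); cuts so far [(1, 5)]; region rows[1,2) x cols[5,6) = 1x1
Unfold 1 (reflect across h@1): 2 holes -> [(0, 5), (1, 5)]
Unfold 2 (reflect across v@5): 4 holes -> [(0, 4), (0, 5), (1, 4), (1, 5)]
Unfold 3 (reflect across v@6): 8 holes -> [(0, 4), (0, 5), (0, 6), (0, 7), (1, 4), (1, 5), (1, 6), (1, 7)]
Unfold 4 (reflect across h@2): 16 holes -> [(0, 4), (0, 5), (0, 6), (0, 7), (1, 4), (1, 5), (1, 6), (1, 7), (2, 4), (2, 5), (2, 6), (2, 7), (3, 4), (3, 5), (3, 6), (3, 7)]
Unfold 5 (reflect across v@4): 32 holes -> [(0, 0), (0, 1), (0, 2), (0, 3), (0, 4), (0, 5), (0, 6), (0, 7), (1, 0), (1, 1), (1, 2), (1, 3), (1, 4), (1, 5), (1, 6), (1, 7), (2, 0), (2, 1), (2, 2), (2, 3), (2, 4), (2, 5), (2, 6), (2, 7), (3, 0), (3, 1), (3, 2), (3, 3), (3, 4), (3, 5), (3, 6), (3, 7)]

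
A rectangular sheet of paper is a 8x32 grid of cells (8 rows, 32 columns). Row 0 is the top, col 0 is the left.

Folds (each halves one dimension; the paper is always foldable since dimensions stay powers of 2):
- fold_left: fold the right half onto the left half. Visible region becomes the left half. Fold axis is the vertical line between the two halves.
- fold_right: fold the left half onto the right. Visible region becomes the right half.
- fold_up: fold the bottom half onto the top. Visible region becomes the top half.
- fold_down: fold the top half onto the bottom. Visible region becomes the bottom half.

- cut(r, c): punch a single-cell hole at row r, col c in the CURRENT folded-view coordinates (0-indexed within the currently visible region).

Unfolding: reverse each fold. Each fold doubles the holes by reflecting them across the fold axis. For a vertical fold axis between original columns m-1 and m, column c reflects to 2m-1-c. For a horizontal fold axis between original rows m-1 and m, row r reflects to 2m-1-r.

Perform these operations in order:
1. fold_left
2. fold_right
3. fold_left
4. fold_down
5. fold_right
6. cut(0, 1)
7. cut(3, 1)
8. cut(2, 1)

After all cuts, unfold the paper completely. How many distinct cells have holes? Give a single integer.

Op 1 fold_left: fold axis v@16; visible region now rows[0,8) x cols[0,16) = 8x16
Op 2 fold_right: fold axis v@8; visible region now rows[0,8) x cols[8,16) = 8x8
Op 3 fold_left: fold axis v@12; visible region now rows[0,8) x cols[8,12) = 8x4
Op 4 fold_down: fold axis h@4; visible region now rows[4,8) x cols[8,12) = 4x4
Op 5 fold_right: fold axis v@10; visible region now rows[4,8) x cols[10,12) = 4x2
Op 6 cut(0, 1): punch at orig (4,11); cuts so far [(4, 11)]; region rows[4,8) x cols[10,12) = 4x2
Op 7 cut(3, 1): punch at orig (7,11); cuts so far [(4, 11), (7, 11)]; region rows[4,8) x cols[10,12) = 4x2
Op 8 cut(2, 1): punch at orig (6,11); cuts so far [(4, 11), (6, 11), (7, 11)]; region rows[4,8) x cols[10,12) = 4x2
Unfold 1 (reflect across v@10): 6 holes -> [(4, 8), (4, 11), (6, 8), (6, 11), (7, 8), (7, 11)]
Unfold 2 (reflect across h@4): 12 holes -> [(0, 8), (0, 11), (1, 8), (1, 11), (3, 8), (3, 11), (4, 8), (4, 11), (6, 8), (6, 11), (7, 8), (7, 11)]
Unfold 3 (reflect across v@12): 24 holes -> [(0, 8), (0, 11), (0, 12), (0, 15), (1, 8), (1, 11), (1, 12), (1, 15), (3, 8), (3, 11), (3, 12), (3, 15), (4, 8), (4, 11), (4, 12), (4, 15), (6, 8), (6, 11), (6, 12), (6, 15), (7, 8), (7, 11), (7, 12), (7, 15)]
Unfold 4 (reflect across v@8): 48 holes -> [(0, 0), (0, 3), (0, 4), (0, 7), (0, 8), (0, 11), (0, 12), (0, 15), (1, 0), (1, 3), (1, 4), (1, 7), (1, 8), (1, 11), (1, 12), (1, 15), (3, 0), (3, 3), (3, 4), (3, 7), (3, 8), (3, 11), (3, 12), (3, 15), (4, 0), (4, 3), (4, 4), (4, 7), (4, 8), (4, 11), (4, 12), (4, 15), (6, 0), (6, 3), (6, 4), (6, 7), (6, 8), (6, 11), (6, 12), (6, 15), (7, 0), (7, 3), (7, 4), (7, 7), (7, 8), (7, 11), (7, 12), (7, 15)]
Unfold 5 (reflect across v@16): 96 holes -> [(0, 0), (0, 3), (0, 4), (0, 7), (0, 8), (0, 11), (0, 12), (0, 15), (0, 16), (0, 19), (0, 20), (0, 23), (0, 24), (0, 27), (0, 28), (0, 31), (1, 0), (1, 3), (1, 4), (1, 7), (1, 8), (1, 11), (1, 12), (1, 15), (1, 16), (1, 19), (1, 20), (1, 23), (1, 24), (1, 27), (1, 28), (1, 31), (3, 0), (3, 3), (3, 4), (3, 7), (3, 8), (3, 11), (3, 12), (3, 15), (3, 16), (3, 19), (3, 20), (3, 23), (3, 24), (3, 27), (3, 28), (3, 31), (4, 0), (4, 3), (4, 4), (4, 7), (4, 8), (4, 11), (4, 12), (4, 15), (4, 16), (4, 19), (4, 20), (4, 23), (4, 24), (4, 27), (4, 28), (4, 31), (6, 0), (6, 3), (6, 4), (6, 7), (6, 8), (6, 11), (6, 12), (6, 15), (6, 16), (6, 19), (6, 20), (6, 23), (6, 24), (6, 27), (6, 28), (6, 31), (7, 0), (7, 3), (7, 4), (7, 7), (7, 8), (7, 11), (7, 12), (7, 15), (7, 16), (7, 19), (7, 20), (7, 23), (7, 24), (7, 27), (7, 28), (7, 31)]

Answer: 96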